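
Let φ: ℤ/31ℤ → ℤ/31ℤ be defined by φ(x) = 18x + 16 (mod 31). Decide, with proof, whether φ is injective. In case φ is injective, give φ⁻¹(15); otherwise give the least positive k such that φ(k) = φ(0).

Suppose φ(s) = φ(t) in ℤ/31ℤ. Then 18s + 16 ≡ 18t + 16 (mod 31), therefore 18(s − t) ≡ 0 (mod 31).
Since gcd(18, 31) = 1, 18 is invertible modulo 31, therefore s − t ≡ 0 (mod 31), i.e. s = t.
So φ is injective.
We now compute 18⁻¹ mod 31 explicitly. Euclid's algorithm: 31 = 1·18 + 13, 18 = 1·13 + 5, 13 = 2·5 + 3, 5 = 1·3 + 2, 3 = 1·2 + 1; back-substituting gives 1 = 19·18 − 11·31, so 18⁻¹ ≡ 19 (mod 31).
Since φ is injective, we find φ⁻¹(15): we need 18x ≡ 15 − 16 ≡ 30 (mod 31). Using 18⁻¹ = 19: x ≡ 19·30 = 570 = 18·31 + 12, so x = 12.
Check: φ(12) = 18·12 + 16 = 232 = 7·31 + 15 ≡ 15 (mod 31).

12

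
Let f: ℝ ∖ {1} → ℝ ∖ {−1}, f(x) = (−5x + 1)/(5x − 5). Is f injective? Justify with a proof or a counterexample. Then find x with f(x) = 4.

Suppose f(u) = f(v). Cross-multiplying: (−5u + 1)(5v − 5) = (−5v + 1)(5u − 5).
Expanding both sides and cancelling the symmetric terms leaves 20·(u − v) = 0. Since 20 ≠ 0, u = v. Thus f is injective.
Solving f(x) = 4: cross-multiplying gives −5x + 1 = 4(5x − 5), which rearranges to −25x = −21, so x = 21/25.

21/25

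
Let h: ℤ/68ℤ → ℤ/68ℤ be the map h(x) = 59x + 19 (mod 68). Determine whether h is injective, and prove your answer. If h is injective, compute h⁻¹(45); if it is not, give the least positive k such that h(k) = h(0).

Suppose h(s) = h(t) in ℤ/68ℤ. Then 59s + 19 ≡ 59t + 19 (mod 68), so 59(s − t) ≡ 0 (mod 68).
Since gcd(59, 68) = 1, 59 is invertible modulo 68, so s − t ≡ 0 (mod 68), i.e. s = t.
Hence h is injective.
We now compute 59⁻¹ mod 68 explicitly. Euclid's algorithm: 68 = 1·59 + 9, 59 = 6·9 + 5, 9 = 1·5 + 4, 5 = 1·4 + 1; back-substituting gives 1 = 15·59 − 13·68, so 59⁻¹ ≡ 15 (mod 68).
Since h is injective, we find h⁻¹(45): we need 59x ≡ 45 − 19 ≡ 26 (mod 68). Using 59⁻¹ = 15: x ≡ 15·26 = 390 = 5·68 + 50, so x = 50.
Check: h(50) = 59·50 + 19 = 2969 = 43·68 + 45 ≡ 45 (mod 68).

50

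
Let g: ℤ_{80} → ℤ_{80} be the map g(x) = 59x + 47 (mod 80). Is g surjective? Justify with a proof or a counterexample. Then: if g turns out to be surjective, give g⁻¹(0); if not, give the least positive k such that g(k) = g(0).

67

Recall: g is surjective if every y in the codomain equals g(x) for some x in the domain.
Since gcd(59, 80) = 1, 59 is invertible modulo 80. Euclid's algorithm: 80 = 1·59 + 21, 59 = 2·21 + 17, 21 = 1·17 + 4, 17 = 4·4 + 1; back-substituting gives 1 = 19·59 − 14·80, so 59⁻¹ ≡ 19 (mod 80).
For any y ∈ ℤ_{80}, x = 19(y − 47) mod 80 satisfies g(x) = 59·19(y − 47) + 47 ≡ y (since 59·19 ≡ 1 mod 80). So every y has a preimage.
Hence g is surjective.
Since g is surjective, we compute g⁻¹(0): solve 59x + 47 ≡ 0 (mod 80), i.e. 59x ≡ 33 (mod 80).
Multiplying by 59⁻¹ = 19 gives x ≡ 19·33 = 627 = 7·80 + 67 ≡ 67 (mod 80).
Check: g(67) = 59·67 + 47 = 4000 = 50·80 + 0 ≡ 0 (mod 80).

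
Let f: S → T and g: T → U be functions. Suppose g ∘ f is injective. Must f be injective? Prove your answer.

Suppose f(x_1) = f(x_2). Applying g: (g ∘ f)(x_1) = (g ∘ f)(x_2). Since g ∘ f is injective, x_1 = x_2. Thus f is injective.

injective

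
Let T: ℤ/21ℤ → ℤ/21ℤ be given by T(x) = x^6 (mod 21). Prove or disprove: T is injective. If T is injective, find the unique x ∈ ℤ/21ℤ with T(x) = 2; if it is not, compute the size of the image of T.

4

T(1) = 1^6 = 1.
T(2): Repeated squaring mod 21: 2^1 ≡ 2, 2^2 ≡ 2² = 4, 2^4 ≡ 4² = 16. Since 6 = 4 + 2, 2^6 ≡ 16·4: 16·4 = 64 ≡ 1. So 2^6 ≡ 1 (mod 21).
So T(1) = T(2) = 1 while 1 ≠ 2, hence T is not injective.
Since T is not injective, we determine |image(T)|. Computing x^6 mod 21 for each x (by repeated squaring, reducing mod 21 at every step), the values T(0), T(1), …, T(20) are: 0, 1, 1, 15, 1, 1, 15, 7, 1, 15, 1, 1, 15, 1, 7, 15, 1, 1, 15, 1, 1.
The distinct values are {0, 1, 7, 15}; there are 4 of them.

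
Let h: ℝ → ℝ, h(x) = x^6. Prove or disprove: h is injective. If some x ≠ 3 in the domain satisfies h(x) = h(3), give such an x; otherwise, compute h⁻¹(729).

-3

h(3) = 729 = (−3)^6 = h(−3) (since 6 is even), with 3 ≠ −3. So h is not injective.
For the follow-up, such an x exists: taking x = −3 ∈ ℝ gives h(−3) = 729 = h(3) with −3 ≠ 3.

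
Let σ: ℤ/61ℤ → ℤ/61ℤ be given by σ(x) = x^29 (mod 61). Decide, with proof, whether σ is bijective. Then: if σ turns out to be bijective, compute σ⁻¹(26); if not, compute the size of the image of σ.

Since 61 is prime, the nonzero elements of ℤ/61ℤ form a cyclic group of order 60.
As gcd(29, 60) = 1, raising to the 29th power is a bijection on this group: if a^29 ≡ b^29 then (ab^{−1})^29 = 1, and the only element of order dividing gcd(29, 60) = 1 is 1, so a = b.
With σ(0) = 0 this makes σ injective on all of ℤ/61ℤ, hence bijective (finite equal-size domain and codomain). In particular σ is bijective.
Since σ is bijective, we find the preimage of 26. The inverse of x ↦ x^29 on (ℤ/61ℤ)^× is x ↦ x^29, because 29·29 = 841 = 14·60 + 1 ≡ 1 (mod 60) and x^{60} = 1 for x ≠ 0 (Fermat). So σ⁻¹(26) = 26^29 mod 61.
Repeated squaring mod 61: 26^1 ≡ 26, 26^2 ≡ 26² = 676 ≡ 5, 26^4 ≡ 5² = 25, 26^8 ≡ 25² = 625 ≡ 15, 26^16 ≡ 15² = 225 ≡ 42. Since 29 = 16 + 8 + 4 + 1, 26^29 ≡ 42·15·25·26: 42·15 = 630 ≡ 20, then 20·25 = 500 ≡ 12, then 12·26 = 312 ≡ 7. So 26^29 ≡ 7 (mod 61).
Hence σ⁻¹(26) = 7.

7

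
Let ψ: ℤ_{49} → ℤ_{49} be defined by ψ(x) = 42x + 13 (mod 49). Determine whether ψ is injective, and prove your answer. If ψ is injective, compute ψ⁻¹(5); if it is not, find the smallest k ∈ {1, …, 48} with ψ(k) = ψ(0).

We have gcd(42, 49) = 7 > 1. Taking u = 0 and v = 7: ψ(0) = 13 and ψ(7) = 42·7 + 13 = 307 ≡ 13 (mod 49).
So ψ(0) = ψ(7) while 0 ≠ 7, thus ψ is not injective.
Since ψ is not injective, we find the least positive k with ψ(k) = ψ(0): this means 42k ≡ 0 (mod 49), i.e. 49 ∣ 42k. Since gcd(42, 49) = 7, dividing through by 7 this holds exactly when 7 ∣ 6k, and as gcd(6, 7) = 1, exactly when 7 ∣ k.
The smallest positive such k is 7.

7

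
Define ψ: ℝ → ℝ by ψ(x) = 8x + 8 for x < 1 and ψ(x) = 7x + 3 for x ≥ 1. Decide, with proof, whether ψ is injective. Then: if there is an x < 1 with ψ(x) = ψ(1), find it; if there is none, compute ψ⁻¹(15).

1/4

Both pieces are strictly increasing (slopes 8 and 7), so each is injective on its own interval.
The left piece maps (−∞, 1) onto (−∞, 16); the right piece maps [1, ∞) onto [10, ∞).
These images overlap. In particular ψ(1) = 10 (right piece), and solving 8x + 8 = 10 on the left piece gives x = 1/4 < 1.
So ψ(1/4) = ψ(1) with 1/4 ≠ 1, and ψ is not injective. This x = 1/4 is the requested value below 1.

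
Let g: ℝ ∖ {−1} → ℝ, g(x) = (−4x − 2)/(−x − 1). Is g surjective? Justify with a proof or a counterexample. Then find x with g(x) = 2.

0

If g(x) = 4, cross-multiplying gives −1(−4x − 2) = −4(−x − 1), which simplifies to 2 = 4 — false.  So 4 has no preimage and g is not surjective.
Solving g(x) = 2: cross-multiplying gives −4x − 2 = 2(−x − 1), which rearranges to −2x = 0, so x = 0.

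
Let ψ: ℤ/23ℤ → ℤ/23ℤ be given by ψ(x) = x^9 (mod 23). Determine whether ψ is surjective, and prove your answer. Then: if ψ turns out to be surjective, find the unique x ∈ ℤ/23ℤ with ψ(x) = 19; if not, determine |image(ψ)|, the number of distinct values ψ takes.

11

Since 23 is prime, the nonzero elements of ℤ/23ℤ form a cyclic group of order 22.
As gcd(9, 22) = 1, raising to the 9th power is a bijection on this group: if u^9 ≡ v^9 then (uv^{−1})^9 = 1, and the only element of order dividing gcd(9, 22) = 1 is 1, so u = v.
With ψ(0) = 0 this makes ψ injective on all of ℤ/23ℤ, hence bijective (finite equal-size domain and codomain). In particular ψ is surjective.
Since ψ is surjective, we find the preimage of 19. The inverse of x ↦ x^9 on (ℤ/23ℤ)^× is x ↦ x^5, because 9·5 = 45 = 2·22 + 1 ≡ 1 (mod 22) and x^{22} = 1 for x ≠ 0 (Fermat). So ψ⁻¹(19) = 19^5 mod 23.
Repeated squaring mod 23: 19^1 ≡ 19, 19^2 ≡ 19² = 361 ≡ 16, 19^4 ≡ 16² = 256 ≡ 3. Since 5 = 4 + 1, 19^5 ≡ 3·19: 3·19 = 57 ≡ 11. So 19^5 ≡ 11 (mod 23).
Hence ψ⁻¹(19) = 11.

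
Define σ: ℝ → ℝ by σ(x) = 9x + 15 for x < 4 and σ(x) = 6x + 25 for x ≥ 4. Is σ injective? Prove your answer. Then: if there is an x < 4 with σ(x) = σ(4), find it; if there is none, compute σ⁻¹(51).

Both pieces are strictly increasing (slopes 9 and 6), so each is injective on its own interval.
The left piece maps (−∞, 4) onto (−∞, 51); the right piece maps [4, ∞) onto [49, ∞).
These images overlap. In particular σ(4) = 49 (right piece), and solving 9x + 15 = 49 on the left piece gives x = 34/9 < 4.
So σ(34/9) = σ(4) with 34/9 ≠ 4, and σ is not injective. This x = 34/9 is the requested value below 4.

34/9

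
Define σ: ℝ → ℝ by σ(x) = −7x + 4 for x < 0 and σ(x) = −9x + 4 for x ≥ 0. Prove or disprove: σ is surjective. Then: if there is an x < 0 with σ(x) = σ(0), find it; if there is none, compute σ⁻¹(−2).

Both pieces are strictly decreasing (slopes −7 and −9), so each is injective on its own interval.
The left piece maps (−∞, 0) onto (4, ∞); the right piece maps [0, ∞) onto (−∞, 4].
These images together cover ℝ, so σ is surjective.
Because the two images are disjoint, no x < 0 has σ(x) = σ(0), so we compute σ⁻¹(−2): −2 lies in (−∞, 4], so solve −9x + 4 = −2: x = (−2 − 4)/(−9) = 2/3.

2/3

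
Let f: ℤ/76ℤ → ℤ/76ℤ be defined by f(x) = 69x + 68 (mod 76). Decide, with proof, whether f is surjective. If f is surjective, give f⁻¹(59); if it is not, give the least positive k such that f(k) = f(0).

Since gcd(69, 76) = 1, 69 is invertible modulo 76. Euclid's algorithm: 76 = 1·69 + 7, 69 = 9·7 + 6, 7 = 1·6 + 1; back-substituting gives 1 = 65·69 − 59·76, so 69⁻¹ ≡ 65 (mod 76).
For any y ∈ ℤ/76ℤ, x = 65(y − 68) mod 76 satisfies f(x) = 69·65(y − 68) + 68 ≡ y (since 69·65 ≡ 1 mod 76). So every y has a preimage.
Hence f is surjective.
Since f is surjective, we compute f⁻¹(59): solve 69x + 68 ≡ 59 (mod 76), i.e. 69x ≡ 67 (mod 76).
Multiplying by 69⁻¹ = 65 gives x ≡ 65·67 = 4355 = 57·76 + 23 ≡ 23 (mod 76).
Check: f(23) = 69·23 + 68 = 1655 = 21·76 + 59 ≡ 59 (mod 76).

23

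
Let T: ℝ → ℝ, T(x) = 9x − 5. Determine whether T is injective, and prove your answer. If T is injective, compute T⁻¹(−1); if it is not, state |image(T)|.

4/9

Suppose T(s) = T(t). Then 9s − 5 = 9t − 5, hence 9s = 9t, so s = t.
So T is injective.
Since T is injective, we compute T⁻¹(−1) = (−1 + 5)/9 = 4/9.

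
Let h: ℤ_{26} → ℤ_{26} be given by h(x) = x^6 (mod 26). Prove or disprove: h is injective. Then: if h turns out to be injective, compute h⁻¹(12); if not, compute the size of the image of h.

6

h(1) = 1^6 = 1.
h(3): Repeated squaring mod 26: 3^1 ≡ 3, 3^2 ≡ 3² = 9, 3^4 ≡ 9² = 81 ≡ 3. Since 6 = 4 + 2, 3^6 ≡ 3·9: 3·9 = 27 ≡ 1. So 3^6 ≡ 1 (mod 26).
So h(1) = h(3) = 1 while 1 ≠ 3, hence h is not injective.
Since h is not injective, we determine |image(h)|. Computing x^6 mod 26 for each x (by repeated squaring, reducing mod 26 at every step), the values h(0), h(1), …, h(25) are: 0, 1, 12, 1, 14, 25, 12, 25, 12, 1, 14, 25, 14, 13, 14, 25, 14, 1, 12, 25, 12, 25, 14, 1, 12, 1.
The distinct values are {0, 1, 12, 13, 14, 25}; there are 6 of them.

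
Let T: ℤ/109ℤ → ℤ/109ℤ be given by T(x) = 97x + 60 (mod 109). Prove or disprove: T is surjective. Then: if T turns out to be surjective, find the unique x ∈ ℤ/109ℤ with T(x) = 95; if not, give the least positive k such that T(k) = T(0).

By definition, T is surjective if every y in the codomain equals T(x) for some x in the domain.
Since gcd(97, 109) = 1, 97 is invertible modulo 109. Euclid's algorithm: 109 = 1·97 + 12, 97 = 8·12 + 1; back-substituting gives 1 = 9·97 − 8·109, so 97⁻¹ ≡ 9 (mod 109).
For any y ∈ ℤ/109ℤ, x = 9(y − 60) mod 109 satisfies T(x) = 97·9(y − 60) + 60 ≡ y (since 97·9 ≡ 1 mod 109). So every y has a preimage.
Therefore T is surjective.
Since T is surjective, we compute T⁻¹(95): solve 97x + 60 ≡ 95 (mod 109), i.e. 97x ≡ 35 (mod 109).
Multiplying by 97⁻¹ = 9 gives x ≡ 9·35 = 315 = 2·109 + 97 ≡ 97 (mod 109).
Check: T(97) = 97·97 + 60 = 9469 = 86·109 + 95 ≡ 95 (mod 109).

97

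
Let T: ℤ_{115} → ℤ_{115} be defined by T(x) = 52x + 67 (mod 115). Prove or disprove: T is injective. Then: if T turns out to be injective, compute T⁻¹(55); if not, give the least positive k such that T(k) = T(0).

Suppose T(a) = T(b) in ℤ_{115}. Then 52a + 67 ≡ 52b + 67 (mod 115), so 52(a − b) ≡ 0 (mod 115).
Since gcd(52, 115) = 1, 52 is invertible modulo 115, so a − b ≡ 0 (mod 115), i.e. a = b.
Therefore T is injective.
We now compute 52⁻¹ mod 115 explicitly. Euclid's algorithm: 115 = 2·52 + 11, 52 = 4·11 + 8, 11 = 1·8 + 3, 8 = 2·3 + 2, 3 = 1·2 + 1; back-substituting gives 1 = 73·52 − 33·115, so 52⁻¹ ≡ 73 (mod 115).
Since T is injective, we find T⁻¹(55): we need 52x ≡ 55 − 67 ≡ 103 (mod 115). Using 52⁻¹ = 73: x ≡ 73·103 = 7519 = 65·115 + 44, so x = 44.
Check: T(44) = 52·44 + 67 = 2355 = 20·115 + 55 ≡ 55 (mod 115).

44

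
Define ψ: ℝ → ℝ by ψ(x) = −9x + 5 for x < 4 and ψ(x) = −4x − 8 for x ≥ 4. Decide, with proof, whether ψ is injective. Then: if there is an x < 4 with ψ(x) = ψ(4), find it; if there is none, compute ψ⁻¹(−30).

29/9

Both pieces are strictly decreasing (slopes −9 and −4), so each is injective on its own interval.
The left piece maps (−∞, 4) onto (−31, ∞); the right piece maps [4, ∞) onto (−∞, −24].
These images overlap. In particular ψ(4) = −24 (right piece), and solving −9x + 5 = −24 on the left piece gives x = 29/9 < 4.
So ψ(29/9) = ψ(4) with 29/9 ≠ 4, and ψ is not injective. This x = 29/9 is the requested value below 4.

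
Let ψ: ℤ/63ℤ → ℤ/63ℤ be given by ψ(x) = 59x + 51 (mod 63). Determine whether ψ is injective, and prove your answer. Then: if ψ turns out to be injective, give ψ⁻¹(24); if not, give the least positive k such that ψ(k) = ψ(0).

If ψ(s) = ψ(t), then 59s ≡ 59t (mod 63). Because gcd(59, 63) = 1, we may cancel 59 to get s ≡ t (mod 63).
Therefore ψ is injective.
We now compute 59⁻¹ mod 63 explicitly. Euclid's algorithm: 63 = 1·59 + 4, 59 = 14·4 + 3, 4 = 1·3 + 1; back-substituting gives 1 = 47·59 − 44·63, so 59⁻¹ ≡ 47 (mod 63).
Since ψ is injective, we compute ψ⁻¹(24): solve 59x + 51 ≡ 24 (mod 63), i.e. 59x ≡ 36 (mod 63).
Multiplying by 59⁻¹ = 47 gives x ≡ 47·36 = 1692 = 26·63 + 54 ≡ 54 (mod 63).
Check: ψ(54) = 59·54 + 51 = 3237 = 51·63 + 24 ≡ 24 (mod 63).

54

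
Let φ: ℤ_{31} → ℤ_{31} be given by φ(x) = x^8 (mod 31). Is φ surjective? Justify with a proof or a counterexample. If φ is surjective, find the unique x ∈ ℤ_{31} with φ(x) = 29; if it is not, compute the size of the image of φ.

φ(15): Repeated squaring mod 31: 15^1 ≡ 15, 15^2 ≡ 15² = 225 ≡ 8, 15^4 ≡ 8² = 64 ≡ 2, 15^8 ≡ 2² = 4. So 15^8 ≡ 4 (mod 31).
φ(16): Repeated squaring mod 31: 16^1 ≡ 16, 16^2 ≡ 16² = 256 ≡ 8, 16^4 ≡ 8² = 64 ≡ 2, 16^8 ≡ 2² = 4. So 16^8 ≡ 4 (mod 31).
So φ(15) = φ(16) = 4 while 15 ≠ 16, thus φ is not injective.
A non-injective map from the 31-element set ℤ_{31} to itself takes at most 30 distinct values, so it cannot be surjective. Therefore φ is not surjective.
Since φ is not surjective, we determine |image(φ)|. Computing x^8 mod 31 for each x (by repeated squaring, reducing mod 31 at every step), the values φ(0), φ(1), …, φ(30) are: 0, 1, 8, 20, 2, 25, 5, 10, 16, 28, 14, 19, 9, 7, 18, 4, 4, 18, 7, 9, 19, 14, 28, 16, 10, 5, 25, 2, 20, 8, 1.
The distinct values are {0, 1, 2, 4, 5, 7, 8, 9, 10, 14, 16, 18, 19, 20, 25, 28}; there are 16 of them.

16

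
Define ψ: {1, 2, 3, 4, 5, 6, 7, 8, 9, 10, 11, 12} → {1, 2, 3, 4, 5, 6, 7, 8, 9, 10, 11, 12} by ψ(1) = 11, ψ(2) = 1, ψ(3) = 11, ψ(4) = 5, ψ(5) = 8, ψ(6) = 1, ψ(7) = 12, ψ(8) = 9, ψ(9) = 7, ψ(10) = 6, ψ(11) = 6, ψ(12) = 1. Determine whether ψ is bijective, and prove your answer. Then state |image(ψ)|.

8

ψ(1) = 11 = ψ(3) with 1 ≠ 3, so ψ is not injective, hence not bijective.
The image of ψ is {1, 5, 6, 7, 8, 9, 11, 12}, which has 8 elements.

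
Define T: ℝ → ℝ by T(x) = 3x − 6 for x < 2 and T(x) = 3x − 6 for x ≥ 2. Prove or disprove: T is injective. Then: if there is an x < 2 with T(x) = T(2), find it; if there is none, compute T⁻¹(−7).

Both pieces are strictly increasing (slopes 3 and 3), so each is injective on its own interval.
The left piece maps (−∞, 2) onto (−∞, 0); the right piece maps [2, ∞) onto [0, ∞).
These images are disjoint, so no value is attained by both pieces. Thus T is injective.
Because the two images are disjoint, no x < 2 has T(x) = T(2), so we compute T⁻¹(−7): −7 lies in (−∞, 0), so solve 3x − 6 = −7: x = (−7 + 6)/3 = −1/3.

-1/3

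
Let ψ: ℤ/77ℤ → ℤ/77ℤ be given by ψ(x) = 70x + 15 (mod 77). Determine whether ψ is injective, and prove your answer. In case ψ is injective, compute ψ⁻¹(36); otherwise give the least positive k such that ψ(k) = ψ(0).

We have gcd(70, 77) = 7 > 1. Taking x_1 = 0 and x_2 = 11: ψ(0) = 15 and ψ(11) = 70·11 + 15 = 785 ≡ 15 (mod 77).
So ψ(0) = ψ(11) while 0 ≠ 11, hence ψ is not injective.
Since ψ is not injective, we find the least positive k with ψ(k) = ψ(0): this means 70k ≡ 0 (mod 77), i.e. 77 ∣ 70k. Since gcd(70, 77) = 7, dividing through by 7 this holds exactly when 11 ∣ 10k, and as gcd(10, 11) = 1, exactly when 11 ∣ k.
The smallest positive such k is 11.

11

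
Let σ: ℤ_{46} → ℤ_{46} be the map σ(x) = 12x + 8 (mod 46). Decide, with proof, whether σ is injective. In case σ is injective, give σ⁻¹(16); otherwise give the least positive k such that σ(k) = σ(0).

23

We have gcd(12, 46) = 2 > 1. Taking u = 0 and v = 23: σ(0) = 8 and σ(23) = 12·23 + 8 = 284 ≡ 8 (mod 46).
So σ(0) = σ(23) while 0 ≠ 23, so σ is not injective.
Since σ is not injective, we find the least positive k with σ(k) = σ(0): this means 12k ≡ 0 (mod 46), i.e. 46 ∣ 12k. Since gcd(12, 46) = 2, dividing through by 2 this holds exactly when 23 ∣ 6k, and as gcd(6, 23) = 1, exactly when 23 ∣ k.
The smallest positive such k is 23.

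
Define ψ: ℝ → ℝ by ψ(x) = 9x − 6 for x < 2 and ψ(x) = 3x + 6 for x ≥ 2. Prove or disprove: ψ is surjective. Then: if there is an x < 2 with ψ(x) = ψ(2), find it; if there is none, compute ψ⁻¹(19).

Both pieces are strictly increasing (slopes 9 and 3), so each is injective on its own interval.
The left piece maps (−∞, 2) onto (−∞, 12); the right piece maps [2, ∞) onto [12, ∞).
These images together cover ℝ, so ψ is surjective.
Because the two images are disjoint, no x < 2 has ψ(x) = ψ(2), so we compute ψ⁻¹(19): 19 lies in [12, ∞), so solve 3x + 6 = 19: x = (19 − 6)/3 = 13/3.

13/3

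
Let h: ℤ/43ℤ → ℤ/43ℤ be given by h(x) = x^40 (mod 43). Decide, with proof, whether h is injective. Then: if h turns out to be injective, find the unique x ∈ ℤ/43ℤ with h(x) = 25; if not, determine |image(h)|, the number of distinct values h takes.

22

h(21): Repeated squaring mod 43: 21^1 ≡ 21, 21^2 ≡ 21² = 441 ≡ 11, 21^4 ≡ 11² = 121 ≡ 35, 21^8 ≡ 35² = 1225 ≡ 21, 21^16 ≡ 21² = 441 ≡ 11, 21^32 ≡ 11² = 121 ≡ 35. Since 40 = 32 + 8, 21^40 ≡ 35·21: 35·21 = 735 ≡ 4. So 21^40 ≡ 4 (mod 43).
h(22): Repeated squaring mod 43: 22^1 ≡ 22, 22^2 ≡ 22² = 484 ≡ 11, 22^4 ≡ 11² = 121 ≡ 35, 22^8 ≡ 35² = 1225 ≡ 21, 22^16 ≡ 21² = 441 ≡ 11, 22^32 ≡ 11² = 121 ≡ 35. Since 40 = 32 + 8, 22^40 ≡ 35·21: 35·21 = 735 ≡ 4. So 22^40 ≡ 4 (mod 43).
So h(21) = h(22) = 4 while 21 ≠ 22, so h is not injective.
Since h is not injective, we determine |image(h)|. Computing x^40 mod 43 for each x (by repeated squaring, reducing mod 43 at every step), the values h(0), h(1), …, h(42) are: 0, 1, 11, 24, 35, 31, 6, 36, 41, 17, 40, 16, 23, 14, 9, 13, 21, 25, 15, 38, 10, 4, 4, 10, 38, 15, 25, 21, 13, 9, 14, 23, 16, 40, 17, 41, 36, 6, 31, 35, 24, 11, 1.
The distinct values are {0, 1, 4, 6, 9, 10, 11, 13, 14, 15, 16, 17, 21, 23, 24, 25, 31, 35, 36, 38, 40, 41}; there are 22 of them.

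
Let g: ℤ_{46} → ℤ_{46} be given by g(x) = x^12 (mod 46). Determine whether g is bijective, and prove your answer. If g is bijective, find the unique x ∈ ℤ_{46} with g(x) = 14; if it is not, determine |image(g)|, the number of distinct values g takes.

24

g(22): Repeated squaring mod 46: 22^1 ≡ 22, 22^2 ≡ 22² = 484 ≡ 24, 22^4 ≡ 24² = 576 ≡ 24, 22^8 ≡ 24² = 576 ≡ 24. Since 12 = 8 + 4, 22^12 ≡ 24·24: 24·24 = 576 ≡ 24. So 22^12 ≡ 24 (mod 46).
g(24): Repeated squaring mod 46: 24^1 ≡ 24, 24^2 ≡ 24² = 576 ≡ 24, 24^4 ≡ 24² = 576 ≡ 24, 24^8 ≡ 24² = 576 ≡ 24. Since 12 = 8 + 4, 24^12 ≡ 24·24: 24·24 = 576 ≡ 24. So 24^12 ≡ 24 (mod 46).
So g(22) = g(24) = 24 while 22 ≠ 24, thus g is not injective, hence not bijective.
Since g is not bijective, we determine |image(g)|. Computing x^12 mod 46 for each x (by repeated squaring, reducing mod 46 at every step), the values g(0), g(1), …, g(45) are: 0, 1, 2, 3, 4, 41, 6, 39, 8, 9, 36, 35, 12, 13, 32, 31, 16, 29, 18, 27, 26, 25, 24, 23, 24, 25, 26, 27, 18, 29, 16, 31, 32, 13, 12, 35, 36, 9, 8, 39, 6, 41, 4, 3, 2, 1.
The distinct values are {0, 1, 2, 3, 4, 6, 8, 9, 12, 13, 16, 18, 23, 24, 25, 26, 27, 29, 31, 32, 35, 36, 39, 41}; there are 24 of them.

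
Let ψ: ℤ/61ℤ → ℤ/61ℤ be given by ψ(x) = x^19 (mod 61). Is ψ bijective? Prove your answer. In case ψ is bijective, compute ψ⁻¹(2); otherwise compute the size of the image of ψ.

Since 61 is prime, the nonzero elements of ℤ/61ℤ form a cyclic group of order 60.
As gcd(19, 60) = 1, raising to the 19th power is a bijection on this group: if a^19 ≡ b^19 then (ab^{−1})^19 = 1, and the only element of order dividing gcd(19, 60) = 1 is 1, so a = b.
With ψ(0) = 0 this makes ψ injective on all of ℤ/61ℤ, hence bijective (finite equal-size domain and codomain). In particular ψ is bijective.
Since ψ is bijective, we find the preimage of 2. The inverse of x ↦ x^19 on (ℤ/61ℤ)^× is x ↦ x^19, because 19·19 = 361 = 6·60 + 1 ≡ 1 (mod 60) and x^{60} = 1 for x ≠ 0 (Fermat). So ψ⁻¹(2) = 2^19 mod 61.
Repeated squaring mod 61: 2^1 ≡ 2, 2^2 ≡ 2² = 4, 2^4 ≡ 4² = 16, 2^8 ≡ 16² = 256 ≡ 12, 2^16 ≡ 12² = 144 ≡ 22. Since 19 = 16 + 2 + 1, 2^19 ≡ 22·4·2: 22·4 = 88 ≡ 27, then 27·2 = 54. So 2^19 ≡ 54 (mod 61).
Hence ψ⁻¹(2) = 54.

54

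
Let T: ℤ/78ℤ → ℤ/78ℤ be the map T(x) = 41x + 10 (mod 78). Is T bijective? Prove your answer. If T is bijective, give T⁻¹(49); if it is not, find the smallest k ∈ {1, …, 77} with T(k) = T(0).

39

Suppose T(a) = T(b) in ℤ/78ℤ. Then 41a + 10 ≡ 41b + 10 (mod 78), hence 41(a − b) ≡ 0 (mod 78).
Since gcd(41, 78) = 1, 41 is invertible modulo 78, thus a − b ≡ 0 (mod 78), i.e. a = b.
We now compute 41⁻¹ mod 78 explicitly. Euclid's algorithm: 78 = 1·41 + 37, 41 = 1·37 + 4, 37 = 9·4 + 1; back-substituting gives 1 = 59·41 − 31·78, so 41⁻¹ ≡ 59 (mod 78).
Then y ↦ 59(y − 10) is a two-sided inverse to T, so every y ∈ ℤ/78ℤ has a preimage.
So T is bijective.
Since T is bijective, we compute T⁻¹(49): solve 41x + 10 ≡ 49 (mod 78), i.e. 41x ≡ 39 (mod 78).
Multiplying by 41⁻¹ = 59 gives x ≡ 59·39 = 2301 = 29·78 + 39 ≡ 39 (mod 78).
Check: T(39) = 41·39 + 10 = 1609 = 20·78 + 49 ≡ 49 (mod 78).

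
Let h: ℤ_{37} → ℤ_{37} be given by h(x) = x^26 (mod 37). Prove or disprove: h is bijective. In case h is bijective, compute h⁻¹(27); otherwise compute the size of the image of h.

19

h(18): Repeated squaring mod 37: 18^1 ≡ 18, 18^2 ≡ 18² = 324 ≡ 28, 18^4 ≡ 28² = 784 ≡ 7, 18^8 ≡ 7² = 49 ≡ 12, 18^16 ≡ 12² = 144 ≡ 33. Since 26 = 16 + 8 + 2, 18^26 ≡ 33·12·28: 33·12 = 396 ≡ 26, then 26·28 = 728 ≡ 25. So 18^26 ≡ 25 (mod 37).
h(19): Repeated squaring mod 37: 19^1 ≡ 19, 19^2 ≡ 19² = 361 ≡ 28, 19^4 ≡ 28² = 784 ≡ 7, 19^8 ≡ 7² = 49 ≡ 12, 19^16 ≡ 12² = 144 ≡ 33. Since 26 = 16 + 8 + 2, 19^26 ≡ 33·12·28: 33·12 = 396 ≡ 26, then 26·28 = 728 ≡ 25. So 19^26 ≡ 25 (mod 37).
So h(18) = h(19) = 25 while 18 ≠ 19, thus h is not injective, hence not bijective.
Since h is not bijective, we determine |image(h)|. Computing x^26 mod 37 for each x (by repeated squaring, reducing mod 37 at every step), the values h(0), h(1), …, h(36) are: 0, 1, 3, 12, 9, 21, 36, 16, 27, 33, 26, 10, 34, 28, 11, 30, 7, 4, 25, 25, 4, 7, 30, 11, 28, 34, 10, 26, 33, 27, 16, 36, 21, 9, 12, 3, 1.
The distinct values are {0, 1, 3, 4, 7, 9, 10, 11, 12, 16, 21, 25, 26, 27, 28, 30, 33, 34, 36}; there are 19 of them.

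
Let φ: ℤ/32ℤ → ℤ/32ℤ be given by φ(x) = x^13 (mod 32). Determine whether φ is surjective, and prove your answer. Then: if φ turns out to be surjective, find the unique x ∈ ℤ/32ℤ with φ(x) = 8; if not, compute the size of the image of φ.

17

φ(0) = 0^13 = 0.
φ(2): Repeated squaring mod 32: 2^1 ≡ 2, 2^2 ≡ 2² = 4, 2^4 ≡ 4² = 16, 2^8 ≡ 16² = 256 ≡ 0. Since 13 = 8 + 4 + 1, 2^13 ≡ 0·16·2: 0·16 = 0, then 0·2 = 0. So 2^13 ≡ 0 (mod 32).
So φ(0) = φ(2) = 0 while 0 ≠ 2, so φ is not injective.
A non-injective map from the 32-element set ℤ/32ℤ to itself takes at most 31 distinct values, so it cannot be surjective. Hence φ is not surjective.
Since φ is not surjective, we determine |image(φ)|. Computing x^13 mod 32 for each x (by repeated squaring, reducing mod 32 at every step), the values φ(0), φ(1), …, φ(31) are: 0, 1, 0, 19, 0, 21, 0, 7, 0, 9, 0, 27, 0, 29, 0, 15, 0, 17, 0, 3, 0, 5, 0, 23, 0, 25, 0, 11, 0, 13, 0, 31.
The distinct values are {0, 1, 3, 5, 7, 9, 11, 13, 15, 17, 19, 21, 23, 25, 27, 29, 31}; there are 17 of them.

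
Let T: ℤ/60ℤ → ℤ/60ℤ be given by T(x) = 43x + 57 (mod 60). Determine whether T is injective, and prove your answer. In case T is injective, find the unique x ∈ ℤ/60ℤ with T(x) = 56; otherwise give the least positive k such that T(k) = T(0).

53

If T(x_1) = T(x_2), then 43x_1 ≡ 43x_2 (mod 60). Because gcd(43, 60) = 1, we may cancel 43 to get x_1 ≡ x_2 (mod 60).
So T is injective.
We now compute 43⁻¹ mod 60 explicitly. Euclid's algorithm: 60 = 1·43 + 17, 43 = 2·17 + 9, 17 = 1·9 + 8, 9 = 1·8 + 1; back-substituting gives 1 = 7·43 − 5·60, so 43⁻¹ ≡ 7 (mod 60).
Since T is injective, we find T⁻¹(56): we need 43x ≡ 56 − 57 ≡ 59 (mod 60). Using 43⁻¹ = 7: x ≡ 7·59 = 413 = 6·60 + 53, so x = 53.
Check: T(53) = 43·53 + 57 = 2336 = 38·60 + 56 ≡ 56 (mod 60).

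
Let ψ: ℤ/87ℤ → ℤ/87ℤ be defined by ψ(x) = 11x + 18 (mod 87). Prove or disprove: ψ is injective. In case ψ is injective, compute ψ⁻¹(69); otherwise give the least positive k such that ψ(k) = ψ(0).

60

Recall: ψ is injective if ψ(u) = ψ(v) implies u = v.
Suppose ψ(u) = ψ(v) in ℤ/87ℤ. Then 11u + 18 ≡ 11v + 18 (mod 87), hence 11(u − v) ≡ 0 (mod 87).
Since gcd(11, 87) = 1, 11 is invertible modulo 87, thus u − v ≡ 0 (mod 87), i.e. u = v.
Thus ψ is injective.
We now compute 11⁻¹ mod 87 explicitly. Euclid's algorithm: 87 = 7·11 + 10, 11 = 1·10 + 1; back-substituting gives 1 = 8·11 − 1·87, so 11⁻¹ ≡ 8 (mod 87).
Since ψ is injective, we find ψ⁻¹(69): we need 11x ≡ 69 − 18 ≡ 51 (mod 87). Using 11⁻¹ = 8: x ≡ 8·51 = 408 = 4·87 + 60, so x = 60.
Check: ψ(60) = 11·60 + 18 = 678 = 7·87 + 69 ≡ 69 (mod 87).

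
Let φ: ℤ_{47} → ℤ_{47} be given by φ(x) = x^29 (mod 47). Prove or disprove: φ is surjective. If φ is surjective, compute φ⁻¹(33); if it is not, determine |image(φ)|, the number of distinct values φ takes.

Since 47 is prime, the nonzero elements of ℤ_{47} form a cyclic group of order 46.
As gcd(29, 46) = 1, raising to the 29th power is a bijection on this group: if a^29 ≡ b^29 then (ab^{−1})^29 = 1, and the only element of order dividing gcd(29, 46) = 1 is 1, so a = b.
With φ(0) = 0 this makes φ injective on all of ℤ_{47}, hence bijective (finite equal-size domain and codomain). In particular φ is surjective.
Since φ is surjective, we find the preimage of 33. The inverse of x ↦ x^29 on (ℤ_{47})^× is x ↦ x^27, because 29·27 = 783 = 17·46 + 1 ≡ 1 (mod 46) and x^{46} = 1 for x ≠ 0 (Fermat). So φ⁻¹(33) = 33^27 mod 47.
Repeated squaring mod 47: 33^1 ≡ 33, 33^2 ≡ 33² = 1089 ≡ 8, 33^4 ≡ 8² = 64 ≡ 17, 33^8 ≡ 17² = 289 ≡ 7, 33^16 ≡ 7² = 49 ≡ 2. Since 27 = 16 + 8 + 2 + 1, 33^27 ≡ 2·7·8·33: 2·7 = 14, then 14·8 = 112 ≡ 18, then 18·33 = 594 ≡ 30. So 33^27 ≡ 30 (mod 47).
Hence φ⁻¹(33) = 30.

30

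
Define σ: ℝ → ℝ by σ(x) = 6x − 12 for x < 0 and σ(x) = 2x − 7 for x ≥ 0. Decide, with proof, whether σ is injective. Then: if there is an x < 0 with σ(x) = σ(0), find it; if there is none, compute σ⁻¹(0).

7/2

Both pieces are strictly increasing (slopes 6 and 2), so each is injective on its own interval.
The left piece maps (−∞, 0) onto (−∞, −12); the right piece maps [0, ∞) onto [−7, ∞).
These images are disjoint, so no value is attained by both pieces. Therefore σ is injective.
Because the two images are disjoint, no x < 0 has σ(x) = σ(0), so we compute σ⁻¹(0): 0 lies in [−7, ∞), so solve 2x − 7 = 0: x = (0 + 7)/2 = 7/2.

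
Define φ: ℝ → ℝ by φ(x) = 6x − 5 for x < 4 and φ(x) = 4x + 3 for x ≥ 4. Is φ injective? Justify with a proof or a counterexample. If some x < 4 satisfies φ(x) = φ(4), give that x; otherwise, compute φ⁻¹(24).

Both pieces are strictly increasing (slopes 6 and 4), so each is injective on its own interval.
The left piece maps (−∞, 4) onto (−∞, 19); the right piece maps [4, ∞) onto [19, ∞).
These images are disjoint, so no value is attained by both pieces. So φ is injective.
Because the two images are disjoint, no x < 4 has φ(x) = φ(4), so we compute φ⁻¹(24): 24 lies in [19, ∞), so solve 4x + 3 = 24: x = (24 − 3)/4 = 21/4.

21/4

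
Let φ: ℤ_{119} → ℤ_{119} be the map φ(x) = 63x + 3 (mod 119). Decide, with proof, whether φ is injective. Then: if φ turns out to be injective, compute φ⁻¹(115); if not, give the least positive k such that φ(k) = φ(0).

We have gcd(63, 119) = 7 > 1. Taking u = 0 and v = 17: φ(0) = 3 and φ(17) = 63·17 + 3 = 1074 ≡ 3 (mod 119).
So φ(0) = φ(17) while 0 ≠ 17, hence φ is not injective.
Since φ is not injective, we find the least positive k with φ(k) = φ(0): this means 63k ≡ 0 (mod 119), i.e. 119 ∣ 63k. Since gcd(63, 119) = 7, dividing through by 7 this holds exactly when 17 ∣ 9k, and as gcd(9, 17) = 1, exactly when 17 ∣ k.
The smallest positive such k is 17.

17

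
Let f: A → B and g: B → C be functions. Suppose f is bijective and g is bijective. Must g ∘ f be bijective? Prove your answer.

bijective

Injectivity: if g(f(s)) = g(f(t)) then f(s) = f(t) (g injective) so s = t (f injective).
Surjectivity: for c ∈ C pick b with g(b) = c, then a with f(a) = b; then (g ∘ f)(a) = c.
Thus g ∘ f is bijective.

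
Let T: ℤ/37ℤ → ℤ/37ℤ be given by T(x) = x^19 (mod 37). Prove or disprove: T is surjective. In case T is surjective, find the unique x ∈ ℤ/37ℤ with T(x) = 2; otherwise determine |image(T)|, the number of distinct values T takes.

Since 37 is prime, the nonzero elements of ℤ/37ℤ form a cyclic group of order 36.
As gcd(19, 36) = 1, raising to the 19th power is a bijection on this group: if a^19 ≡ b^19 then (ab^{−1})^19 = 1, and the only element of order dividing gcd(19, 36) = 1 is 1, so a = b.
With T(0) = 0 this makes T injective on all of ℤ/37ℤ, hence bijective (finite equal-size domain and codomain). In particular T is surjective.
Since T is surjective, we find the preimage of 2. The inverse of x ↦ x^19 on (ℤ/37ℤ)^× is x ↦ x^19, because 19·19 = 361 = 10·36 + 1 ≡ 1 (mod 36) and x^{36} = 1 for x ≠ 0 (Fermat). So T⁻¹(2) = 2^19 mod 37.
Repeated squaring mod 37: 2^1 ≡ 2, 2^2 ≡ 2² = 4, 2^4 ≡ 4² = 16, 2^8 ≡ 16² = 256 ≡ 34, 2^16 ≡ 34² = 1156 ≡ 9. Since 19 = 16 + 2 + 1, 2^19 ≡ 9·4·2: 9·4 = 36, then 36·2 = 72 ≡ 35. So 2^19 ≡ 35 (mod 37).
Hence T⁻¹(2) = 35.

35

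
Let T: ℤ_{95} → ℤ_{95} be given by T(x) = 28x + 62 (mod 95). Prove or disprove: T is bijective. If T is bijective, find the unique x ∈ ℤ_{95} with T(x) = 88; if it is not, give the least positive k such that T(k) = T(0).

If T(s) = T(t), then 28s ≡ 28t (mod 95). Because gcd(28, 95) = 1, we may cancel 28 to get s ≡ t (mod 95).
We now compute 28⁻¹ mod 95 explicitly. Euclid's algorithm: 95 = 3·28 + 11, 28 = 2·11 + 6, 11 = 1·6 + 5, 6 = 1·5 + 1; back-substituting gives 1 = 17·28 − 5·95, so 28⁻¹ ≡ 17 (mod 95).
Then y ↦ 17(y − 62) is a two-sided inverse to T, so every y ∈ ℤ_{95} has a preimage.
Hence T is bijective.
Since T is bijective, we find T⁻¹(88): we need 28x ≡ 88 − 62 ≡ 26 (mod 95). Using 28⁻¹ = 17: x ≡ 17·26 = 442 = 4·95 + 62, so x = 62.
Check: T(62) = 28·62 + 62 = 1798 = 18·95 + 88 ≡ 88 (mod 95).

62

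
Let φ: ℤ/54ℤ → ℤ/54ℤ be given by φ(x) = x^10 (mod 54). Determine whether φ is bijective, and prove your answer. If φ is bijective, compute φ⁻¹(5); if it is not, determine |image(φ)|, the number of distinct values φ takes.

20

φ(0) = 0^10 = 0.
φ(6): Repeated squaring mod 54: 6^1 ≡ 6, 6^2 ≡ 6² = 36, 6^4 ≡ 36² = 1296 ≡ 0, 6^8 ≡ 0² = 0. Since 10 = 8 + 2, 6^10 ≡ 0·36: 0·36 = 0. So 6^10 ≡ 0 (mod 54).
So φ(0) = φ(6) = 0 while 0 ≠ 6, hence φ is not injective, hence not bijective.
Since φ is not bijective, we determine |image(φ)|. Computing x^10 mod 54 for each x (by repeated squaring, reducing mod 54 at every step), the values φ(0), φ(1), …, φ(53) are: 0, 1, 52, 27, 4, 49, 0, 7, 46, 27, 10, 43, 0, 13, 40, 27, 16, 37, 0, 19, 34, 27, 22, 31, 0, 25, 28, 27, 28, 25, 0, 31, 22, 27, 34, 19, 0, 37, 16, 27, 40, 13, 0, 43, 10, 27, 46, 7, 0, 49, 4, 27, 52, 1.
The distinct values are {0, 1, 4, 7, 10, 13, 16, 19, 22, 25, 27, 28, 31, 34, 37, 40, 43, 46, 49, 52}; there are 20 of them.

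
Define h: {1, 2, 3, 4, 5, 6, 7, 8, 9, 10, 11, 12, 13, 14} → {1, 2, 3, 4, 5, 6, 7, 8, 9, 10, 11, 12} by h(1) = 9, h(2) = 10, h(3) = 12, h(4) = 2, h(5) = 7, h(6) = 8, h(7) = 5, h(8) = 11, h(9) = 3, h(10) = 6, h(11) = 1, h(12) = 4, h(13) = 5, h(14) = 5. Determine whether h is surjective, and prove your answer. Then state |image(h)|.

Every element of the codomain has a preimage: 1 = h(11), 2 = h(4), 3 = h(9), 4 = h(12), 5 = h(7), 6 = h(10), 7 = h(5), 8 = h(6), 9 = h(1), 10 = h(2), 11 = h(8), 12 = h(3).
Therefore h is surjective.
The image of h is {1, 2, 3, 4, 5, 6, 7, 8, 9, 10, 11, 12}, which has 12 elements.

12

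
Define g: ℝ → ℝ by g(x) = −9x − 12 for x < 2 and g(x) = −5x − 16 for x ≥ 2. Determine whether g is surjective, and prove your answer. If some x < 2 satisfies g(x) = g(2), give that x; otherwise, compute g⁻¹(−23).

Both pieces are strictly decreasing (slopes −9 and −5), so each is injective on its own interval.
The left piece maps (−∞, 2) onto (−30, ∞); the right piece maps [2, ∞) onto (−∞, −26].
The union (−30, ∞) ∪ (−∞, −26] covers ℝ, so g is surjective.
For the follow-up: the images overlap, so an x < 2 with g(x) = g(2) exists. g(2) = −26; solving −9x − 12 = −26 for x < 2 gives x = (−26 + 12)/(−9) = 14/9.

14/9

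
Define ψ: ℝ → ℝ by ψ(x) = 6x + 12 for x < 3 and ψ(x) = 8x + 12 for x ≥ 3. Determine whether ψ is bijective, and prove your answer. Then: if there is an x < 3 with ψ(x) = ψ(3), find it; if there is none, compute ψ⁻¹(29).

17/6

Both pieces are strictly increasing (slopes 6 and 8), so each is injective on its own interval.
The left piece maps (−∞, 3) onto (−∞, 30); the right piece maps [3, ∞) onto [36, ∞).
The images leave a gap (30 has no preimage), so ψ is not surjective, hence not bijective.
Because the two images are disjoint, no x < 3 has ψ(x) = ψ(3), so we compute ψ⁻¹(29): 29 lies in (−∞, 30), so solve 6x + 12 = 29: x = (29 − 12)/6 = 17/6.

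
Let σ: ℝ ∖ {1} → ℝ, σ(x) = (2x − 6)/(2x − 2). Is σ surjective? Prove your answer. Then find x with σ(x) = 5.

If σ(x) = 1, cross-multiplying gives 2(2x − 6) = 2(2x − 2), which simplifies to −12 = −4 — false.  So 1 has no preimage and σ is not surjective.
Solving σ(x) = 5: cross-multiplying gives 2x − 6 = 5(2x − 2), which rearranges to −8x = −4, so x = 1/2.

1/2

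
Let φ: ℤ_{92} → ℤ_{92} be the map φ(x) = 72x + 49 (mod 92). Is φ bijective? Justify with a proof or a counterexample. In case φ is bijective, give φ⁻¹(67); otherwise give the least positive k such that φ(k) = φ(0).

By definition, injectivity means: for all x_1, x_2 in the domain, φ(x_1) = φ(x_2) implies x_1 = x_2.
We have gcd(72, 92) = 4 > 1. Taking x_1 = 0 and x_2 = 23: φ(0) = 49 and φ(23) = 72·23 + 49 = 1705 ≡ 49 (mod 92).
So φ(0) = φ(23) while 0 ≠ 23, thus φ is not injective, hence not bijective.
Since φ is not bijective, we find the least positive k with φ(k) = φ(0): this means 72k ≡ 0 (mod 92), i.e. 92 ∣ 72k. Since gcd(72, 92) = 4, dividing through by 4 this holds exactly when 23 ∣ 18k, and as gcd(18, 23) = 1, exactly when 23 ∣ k.
The smallest positive such k is 23.

23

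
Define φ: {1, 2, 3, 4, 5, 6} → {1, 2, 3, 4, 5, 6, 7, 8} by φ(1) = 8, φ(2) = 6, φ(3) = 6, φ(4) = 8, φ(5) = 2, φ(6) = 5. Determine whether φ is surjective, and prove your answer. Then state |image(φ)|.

No element maps to 1, so φ is not surjective.
The image of φ is {2, 5, 6, 8}, which has 4 elements.

4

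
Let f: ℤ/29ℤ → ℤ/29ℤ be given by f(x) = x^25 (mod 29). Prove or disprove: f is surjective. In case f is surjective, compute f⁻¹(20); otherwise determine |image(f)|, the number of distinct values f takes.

23

Since 29 is prime, the nonzero elements of ℤ/29ℤ form a cyclic group of order 28.
As gcd(25, 28) = 1, raising to the 25th power is a bijection on this group: if u^25 ≡ v^25 then (uv^{−1})^25 = 1, and the only element of order dividing gcd(25, 28) = 1 is 1, so u = v.
With f(0) = 0 this makes f injective on all of ℤ/29ℤ, hence bijective (finite equal-size domain and codomain). In particular f is surjective.
Since f is surjective, we find the preimage of 20. The inverse of x ↦ x^25 on (ℤ/29ℤ)^× is x ↦ x^9, because 25·9 = 225 = 8·28 + 1 ≡ 1 (mod 28) and x^{28} = 1 for x ≠ 0 (Fermat). So f⁻¹(20) = 20^9 mod 29.
Repeated squaring mod 29: 20^1 ≡ 20, 20^2 ≡ 20² = 400 ≡ 23, 20^4 ≡ 23² = 529 ≡ 7, 20^8 ≡ 7² = 49 ≡ 20. Since 9 = 8 + 1, 20^9 ≡ 20·20: 20·20 = 400 ≡ 23. So 20^9 ≡ 23 (mod 29).
Hence f⁻¹(20) = 23.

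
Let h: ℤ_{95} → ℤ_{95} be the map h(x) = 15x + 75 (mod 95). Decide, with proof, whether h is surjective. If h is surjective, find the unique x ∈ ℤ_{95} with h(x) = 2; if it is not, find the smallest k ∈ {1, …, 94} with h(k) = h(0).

19

Since gcd(15, 95) = 5, we have 15x ≡ 0 (mod 5) for all x, so h(x) ≡ 0 (mod 5).
But 1 ≢ 0 (mod 5), so 1 ∈ ℤ_{95} has no preimage. Therefore h is not surjective.
Since h is not surjective, we find the least positive k with h(k) = h(0): this means 15k ≡ 0 (mod 95), i.e. 95 ∣ 15k. Since gcd(15, 95) = 5, dividing through by 5 this holds exactly when 19 ∣ 3k, and as gcd(3, 19) = 1, exactly when 19 ∣ k.
The smallest positive such k is 19.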